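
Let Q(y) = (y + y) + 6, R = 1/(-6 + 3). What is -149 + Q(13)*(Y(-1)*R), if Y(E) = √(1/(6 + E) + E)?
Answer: -149 - 64*I*√5/15 ≈ -149.0 - 9.5406*I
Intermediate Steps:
R = -⅓ (R = 1/(-3) = -⅓ ≈ -0.33333)
Q(y) = 6 + 2*y (Q(y) = 2*y + 6 = 6 + 2*y)
Y(E) = √(E + 1/(6 + E))
-149 + Q(13)*(Y(-1)*R) = -149 + (6 + 2*13)*(√((1 - (6 - 1))/(6 - 1))*(-⅓)) = -149 + (6 + 26)*(√((1 - 1*5)/5)*(-⅓)) = -149 + 32*(√((1 - 5)/5)*(-⅓)) = -149 + 32*(√((⅕)*(-4))*(-⅓)) = -149 + 32*(√(-⅘)*(-⅓)) = -149 + 32*((2*I*√5/5)*(-⅓)) = -149 + 32*(-2*I*√5/15) = -149 - 64*I*√5/15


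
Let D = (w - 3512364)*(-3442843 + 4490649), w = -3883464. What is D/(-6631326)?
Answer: 1291565492228/1105221 ≈ 1.1686e+6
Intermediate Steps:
D = -7749392953368 (D = (-3883464 - 3512364)*(-3442843 + 4490649) = -7395828*1047806 = -7749392953368)
D/(-6631326) = -7749392953368/(-6631326) = -7749392953368*(-1/6631326) = 1291565492228/1105221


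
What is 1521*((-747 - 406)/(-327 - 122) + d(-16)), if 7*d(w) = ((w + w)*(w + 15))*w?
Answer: -337383657/3143 ≈ -1.0734e+5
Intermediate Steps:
d(w) = 2*w²*(15 + w)/7 (d(w) = (((w + w)*(w + 15))*w)/7 = (((2*w)*(15 + w))*w)/7 = ((2*w*(15 + w))*w)/7 = (2*w²*(15 + w))/7 = 2*w²*(15 + w)/7)
1521*((-747 - 406)/(-327 - 122) + d(-16)) = 1521*((-747 - 406)/(-327 - 122) + (2/7)*(-16)²*(15 - 16)) = 1521*(-1153/(-449) + (2/7)*256*(-1)) = 1521*(-1153*(-1/449) - 512/7) = 1521*(1153/449 - 512/7) = 1521*(-221817/3143) = -337383657/3143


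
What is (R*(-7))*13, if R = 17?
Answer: -1547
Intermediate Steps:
(R*(-7))*13 = (17*(-7))*13 = -119*13 = -1547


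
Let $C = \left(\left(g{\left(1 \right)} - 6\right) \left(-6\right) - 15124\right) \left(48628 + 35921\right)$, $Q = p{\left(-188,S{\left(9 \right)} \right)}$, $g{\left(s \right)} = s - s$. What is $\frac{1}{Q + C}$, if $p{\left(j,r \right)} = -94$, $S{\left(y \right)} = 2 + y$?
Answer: $- \frac{1}{1275675406} \approx -7.839 \cdot 10^{-10}$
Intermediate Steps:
$g{\left(s \right)} = 0$
$Q = -94$
$C = -1275675312$ ($C = \left(\left(0 - 6\right) \left(-6\right) - 15124\right) \left(48628 + 35921\right) = \left(\left(-6\right) \left(-6\right) - 15124\right) 84549 = \left(36 - 15124\right) 84549 = \left(-15088\right) 84549 = -1275675312$)
$\frac{1}{Q + C} = \frac{1}{-94 - 1275675312} = \frac{1}{-1275675406} = - \frac{1}{1275675406}$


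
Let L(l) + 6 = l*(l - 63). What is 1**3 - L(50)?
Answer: 657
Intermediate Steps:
L(l) = -6 + l*(-63 + l) (L(l) = -6 + l*(l - 63) = -6 + l*(-63 + l))
1**3 - L(50) = 1**3 - (-6 + 50**2 - 63*50) = 1 - (-6 + 2500 - 3150) = 1 - 1*(-656) = 1 + 656 = 657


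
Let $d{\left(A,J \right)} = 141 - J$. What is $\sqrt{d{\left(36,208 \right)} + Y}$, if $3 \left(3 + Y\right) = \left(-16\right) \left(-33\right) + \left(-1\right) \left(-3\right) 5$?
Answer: $\sqrt{111} \approx 10.536$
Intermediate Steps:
$Y = 178$ ($Y = -3 + \frac{\left(-16\right) \left(-33\right) + \left(-1\right) \left(-3\right) 5}{3} = -3 + \frac{528 + 3 \cdot 5}{3} = -3 + \frac{528 + 15}{3} = -3 + \frac{1}{3} \cdot 543 = -3 + 181 = 178$)
$\sqrt{d{\left(36,208 \right)} + Y} = \sqrt{\left(141 - 208\right) + 178} = \sqrt{-67 + 178} = \sqrt{111}$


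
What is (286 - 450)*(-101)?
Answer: 16564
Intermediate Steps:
(286 - 450)*(-101) = -164*(-101) = 16564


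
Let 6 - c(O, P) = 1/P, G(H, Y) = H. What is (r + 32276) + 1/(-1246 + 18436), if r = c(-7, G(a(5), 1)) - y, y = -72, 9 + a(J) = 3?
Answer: 278084063/8595 ≈ 32354.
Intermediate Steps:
a(J) = -6 (a(J) = -9 + 3 = -6)
c(O, P) = 6 - 1/P
r = 469/6 (r = (6 - 1/(-6)) - 1*(-72) = (6 - 1*(-⅙)) + 72 = (6 + ⅙) + 72 = 37/6 + 72 = 469/6 ≈ 78.167)
(r + 32276) + 1/(-1246 + 18436) = (469/6 + 32276) + 1/(-1246 + 18436) = 194125/6 + 1/17190 = 278084063/8595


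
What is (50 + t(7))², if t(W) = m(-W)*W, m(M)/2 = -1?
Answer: 1296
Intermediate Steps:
m(M) = -2 (m(M) = 2*(-1) = -2)
t(W) = -2*W
(50 + t(7))² = (50 - 2*7)² = (50 - 14)² = 36² = 1296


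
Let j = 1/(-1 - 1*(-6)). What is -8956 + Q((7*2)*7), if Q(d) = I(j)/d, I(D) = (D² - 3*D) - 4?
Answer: -10971157/1225 ≈ -8956.0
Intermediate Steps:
j = ⅕ (j = 1/(-1 + 6) = 1/5 = ⅕ ≈ 0.20000)
I(D) = -4 + D² - 3*D
Q(d) = -114/(25*d) (Q(d) = (-4 + (⅕)² - 3*⅕)/d = (-4 + 1/25 - ⅗)/d = -114/(25*d))
-8956 + Q((7*2)*7) = -8956 - 114/(25*((7*2)*7)) = -8956 - 114/(25*(14*7)) = -8956 - 114/25/98 = -8956 - 114/25*1/98 = -8956 - 57/1225 = -10971157/1225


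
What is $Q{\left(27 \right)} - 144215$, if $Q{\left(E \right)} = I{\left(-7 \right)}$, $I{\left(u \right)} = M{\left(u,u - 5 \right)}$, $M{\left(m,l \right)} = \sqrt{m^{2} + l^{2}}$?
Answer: $-144215 + \sqrt{193} \approx -1.442 \cdot 10^{5}$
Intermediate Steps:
$M{\left(m,l \right)} = \sqrt{l^{2} + m^{2}}$
$I{\left(u \right)} = \sqrt{u^{2} + \left(-5 + u\right)^{2}}$ ($I{\left(u \right)} = \sqrt{\left(u - 5\right)^{2} + u^{2}} = \sqrt{\left(-5 + u\right)^{2} + u^{2}} = \sqrt{u^{2} + \left(-5 + u\right)^{2}}$)
$Q{\left(E \right)} = \sqrt{193}$ ($Q{\left(E \right)} = \sqrt{\left(-7\right)^{2} + \left(-5 - 7\right)^{2}} = \sqrt{49 + \left(-12\right)^{2}} = \sqrt{49 + 144} = \sqrt{193}$)
$Q{\left(27 \right)} - 144215 = \sqrt{193} - 144215 = -144215 + \sqrt{193}$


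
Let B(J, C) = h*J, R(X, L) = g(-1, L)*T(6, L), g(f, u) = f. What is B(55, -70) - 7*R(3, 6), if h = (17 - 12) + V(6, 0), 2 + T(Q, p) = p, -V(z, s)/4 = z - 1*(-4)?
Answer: -1897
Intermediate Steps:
V(z, s) = -16 - 4*z (V(z, s) = -4*(z - 1*(-4)) = -4*(z + 4) = -4*(4 + z) = -16 - 4*z)
T(Q, p) = -2 + p
R(X, L) = 2 - L (R(X, L) = -(-2 + L) = 2 - L)
h = -35 (h = (17 - 12) + (-16 - 4*6) = 5 + (-16 - 24) = 5 - 40 = -35)
B(J, C) = -35*J
B(55, -70) - 7*R(3, 6) = -35*55 - 7*(2 - 1*6) = -1925 - 7*(2 - 6) = -1925 - 7*(-4) = -1925 - 1*(-28) = -1925 + 28 = -1897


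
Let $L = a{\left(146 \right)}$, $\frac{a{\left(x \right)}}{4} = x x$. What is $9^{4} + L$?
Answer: $91825$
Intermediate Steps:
$a{\left(x \right)} = 4 x^{2}$ ($a{\left(x \right)} = 4 x x = 4 x^{2}$)
$L = 85264$ ($L = 4 \cdot 146^{2} = 4 \cdot 21316 = 85264$)
$9^{4} + L = 9^{4} + 85264 = 6561 + 85264 = 91825$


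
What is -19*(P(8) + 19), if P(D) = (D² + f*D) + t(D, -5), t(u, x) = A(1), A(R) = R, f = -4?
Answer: -988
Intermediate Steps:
t(u, x) = 1
P(D) = 1 + D² - 4*D (P(D) = (D² - 4*D) + 1 = 1 + D² - 4*D)
-19*(P(8) + 19) = -19*((1 + 8² - 4*8) + 19) = -19*((1 + 64 - 32) + 19) = -19*(33 + 19) = -19*52 = -988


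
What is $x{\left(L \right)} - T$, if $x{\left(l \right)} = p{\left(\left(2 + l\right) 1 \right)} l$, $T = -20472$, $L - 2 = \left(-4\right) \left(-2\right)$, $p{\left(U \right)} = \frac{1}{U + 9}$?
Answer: $\frac{429922}{21} \approx 20472.0$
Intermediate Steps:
$p{\left(U \right)} = \frac{1}{9 + U}$
$L = 10$ ($L = 2 - -8 = 2 + 8 = 10$)
$x{\left(l \right)} = \frac{l}{11 + l}$ ($x{\left(l \right)} = \frac{l}{9 + \left(2 + l\right) 1} = \frac{l}{9 + \left(2 + l\right)} = \frac{l}{11 + l}$)
$x{\left(L \right)} - T = \frac{10}{11 + 10} - -20472 = \frac{10}{21} + 20472 = \frac{429922}{21}$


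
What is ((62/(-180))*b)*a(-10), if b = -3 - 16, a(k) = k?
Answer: -589/9 ≈ -65.444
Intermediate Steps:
b = -19
((62/(-180))*b)*a(-10) = ((62/(-180))*(-19))*(-10) = ((62*(-1/180))*(-19))*(-10) = -31/90*(-19)*(-10) = (589/90)*(-10) = -589/9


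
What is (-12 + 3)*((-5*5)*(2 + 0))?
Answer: 450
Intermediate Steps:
(-12 + 3)*((-5*5)*(2 + 0)) = -(-225)*2 = -9*(-50) = 450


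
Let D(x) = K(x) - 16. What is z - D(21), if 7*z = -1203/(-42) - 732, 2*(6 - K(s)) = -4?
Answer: -9063/98 ≈ -92.480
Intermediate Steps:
K(s) = 8 (K(s) = 6 - ½*(-4) = 6 + 2 = 8)
D(x) = -8 (D(x) = 8 - 16 = -8)
z = -9847/98 (z = (-1203/(-42) - 732)/7 = (-1203*(-1/42) - 732)/7 = (401/14 - 732)/7 = (⅐)*(-9847/14) = -9847/98 ≈ -100.48)
z - D(21) = -9847/98 - 1*(-8) = -9847/98 + 8 = -9063/98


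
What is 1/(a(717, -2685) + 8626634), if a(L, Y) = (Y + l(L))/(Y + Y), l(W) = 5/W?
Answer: 385029/3321504454900 ≈ 1.1592e-7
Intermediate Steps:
a(L, Y) = (Y + 5/L)/(2*Y) (a(L, Y) = (Y + 5/L)/(Y + Y) = (Y + 5/L)/((2*Y)) = (Y + 5/L)*(1/(2*Y)) = (Y + 5/L)/(2*Y))
1/(a(717, -2685) + 8626634) = 1/((1/2)*(5 + 717*(-2685))/(717*(-2685)) + 8626634) = 1/((1/2)*(1/717)*(-1/2685)*(5 - 1925145) + 8626634) = 1/((1/2)*(1/717)*(-1/2685)*(-1925140) + 8626634) = 1/(192514/385029 + 8626634) = 1/(3321504454900/385029) = 385029/3321504454900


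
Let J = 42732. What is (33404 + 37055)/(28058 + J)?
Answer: 70459/70790 ≈ 0.99532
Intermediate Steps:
(33404 + 37055)/(28058 + J) = (33404 + 37055)/(28058 + 42732) = 70459/70790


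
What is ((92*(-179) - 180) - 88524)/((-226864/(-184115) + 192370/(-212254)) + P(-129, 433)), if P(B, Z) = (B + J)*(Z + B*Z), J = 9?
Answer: -2055015930013060/129955359014436853 ≈ -0.015813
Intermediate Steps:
P(B, Z) = (9 + B)*(Z + B*Z) (P(B, Z) = (B + 9)*(Z + B*Z) = (9 + B)*(Z + B*Z))
((92*(-179) - 180) - 88524)/((-226864/(-184115) + 192370/(-212254)) + P(-129, 433)) = ((92*(-179) - 180) - 88524)/((-226864/(-184115) + 192370/(-212254)) + 433*(9 + (-129)² + 10*(-129))) = ((-16468 - 180) - 88524)/((-226864*(-1/184115) + 192370*(-1/212254)) + 433*(9 + 16641 - 1290)) = (-16648 - 88524)/((226864/184115 - 96185/106127) + 433*15360) = -105172/(6367294453/19539572605 + 6650880) = -105172/129955359014436853/19539572605 = -105172*19539572605/129955359014436853 = -2055015930013060/129955359014436853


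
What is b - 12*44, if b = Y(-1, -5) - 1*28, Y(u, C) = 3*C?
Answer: -571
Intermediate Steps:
b = -43 (b = 3*(-5) - 1*28 = -15 - 28 = -43)
b - 12*44 = -43 - 12*44 = -43 - 528 = -571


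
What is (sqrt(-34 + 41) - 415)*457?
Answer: -189655 + 457*sqrt(7) ≈ -1.8845e+5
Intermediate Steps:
(sqrt(-34 + 41) - 415)*457 = (sqrt(7) - 415)*457 = (-415 + sqrt(7))*457 = -189655 + 457*sqrt(7)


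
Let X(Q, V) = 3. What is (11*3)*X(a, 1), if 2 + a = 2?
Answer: 99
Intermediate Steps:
a = 0 (a = -2 + 2 = 0)
(11*3)*X(a, 1) = (11*3)*3 = 33*3 = 99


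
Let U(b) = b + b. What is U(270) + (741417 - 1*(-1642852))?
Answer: 2384809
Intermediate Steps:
U(b) = 2*b
U(270) + (741417 - 1*(-1642852)) = 2*270 + (741417 - 1*(-1642852)) = 540 + (741417 + 1642852) = 540 + 2384269 = 2384809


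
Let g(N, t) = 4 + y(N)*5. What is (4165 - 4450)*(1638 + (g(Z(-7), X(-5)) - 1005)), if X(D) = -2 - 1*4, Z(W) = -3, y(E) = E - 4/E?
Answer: -179170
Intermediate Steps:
X(D) = -6 (X(D) = -2 - 4 = -6)
g(N, t) = 4 - 20/N + 5*N (g(N, t) = 4 + (N - 4/N)*5 = 4 + (-20/N + 5*N) = 4 - 20/N + 5*N)
(4165 - 4450)*(1638 + (g(Z(-7), X(-5)) - 1005)) = (4165 - 4450)*(1638 + ((4 - 20/(-3) + 5*(-3)) - 1005)) = -285*(1638 + ((4 - 20*(-⅓) - 15) - 1005)) = -285*(1638 + ((4 + 20/3 - 15) - 1005)) = -285*(1638 + (-13/3 - 1005)) = -285*(1638 - 3028/3) = -285*1886/3 = -179170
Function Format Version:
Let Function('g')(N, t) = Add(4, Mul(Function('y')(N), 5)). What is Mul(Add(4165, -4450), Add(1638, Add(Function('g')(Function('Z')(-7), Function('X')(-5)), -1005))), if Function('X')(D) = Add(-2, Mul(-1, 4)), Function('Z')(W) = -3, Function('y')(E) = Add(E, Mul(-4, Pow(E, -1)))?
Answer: -179170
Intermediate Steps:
Function('X')(D) = -6 (Function('X')(D) = Add(-2, -4) = -6)
Function('g')(N, t) = Add(4, Mul(-20, Pow(N, -1)), Mul(5, N)) (Function('g')(N, t) = Add(4, Mul(Add(N, Mul(-4, Pow(N, -1))), 5)) = Add(4, Add(Mul(-20, Pow(N, -1)), Mul(5, N))) = Add(4, Mul(-20, Pow(N, -1)), Mul(5, N)))
Mul(Add(4165, -4450), Add(1638, Add(Function('g')(Function('Z')(-7), Function('X')(-5)), -1005))) = Mul(Add(4165, -4450), Add(1638, Add(Add(4, Mul(-20, Pow(-3, -1)), Mul(5, -3)), -1005))) = Mul(-285, Add(1638, Add(Add(4, Mul(-20, Rational(-1, 3)), -15), -1005))) = Mul(-285, Add(1638, Add(Add(4, Rational(20, 3), -15), -1005))) = Mul(-285, Add(1638, Add(Rational(-13, 3), -1005))) = Mul(-285, Add(1638, Rational(-3028, 3))) = Mul(-285, Rational(1886, 3)) = -179170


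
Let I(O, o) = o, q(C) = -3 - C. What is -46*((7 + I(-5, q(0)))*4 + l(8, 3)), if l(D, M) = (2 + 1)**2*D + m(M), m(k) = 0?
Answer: -4048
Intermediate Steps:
l(D, M) = 9*D (l(D, M) = (2 + 1)**2*D + 0 = 3**2*D + 0 = 9*D + 0 = 9*D)
-46*((7 + I(-5, q(0)))*4 + l(8, 3)) = -46*((7 + (-3 - 1*0))*4 + 9*8) = -46*((7 + (-3 + 0))*4 + 72) = -46*((7 - 3)*4 + 72) = -46*(4*4 + 72) = -46*(16 + 72) = -46*88 = -4048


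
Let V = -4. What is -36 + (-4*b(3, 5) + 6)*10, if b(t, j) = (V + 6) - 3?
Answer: 64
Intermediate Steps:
b(t, j) = -1 (b(t, j) = (-4 + 6) - 3 = 2 - 3 = -1)
-36 + (-4*b(3, 5) + 6)*10 = -36 + (-4*(-1) + 6)*10 = -36 + (4 + 6)*10 = -36 + 10*10 = -36 + 100 = 64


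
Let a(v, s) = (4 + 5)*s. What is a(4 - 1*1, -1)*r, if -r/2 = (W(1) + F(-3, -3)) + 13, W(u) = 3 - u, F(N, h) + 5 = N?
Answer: 126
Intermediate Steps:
a(v, s) = 9*s
F(N, h) = -5 + N
r = -14 (r = -2*(((3 - 1*1) + (-5 - 3)) + 13) = -2*(((3 - 1) - 8) + 13) = -2*((2 - 8) + 13) = -2*(-6 + 13) = -2*7 = -14)
a(4 - 1*1, -1)*r = (9*(-1))*(-14) = -9*(-14) = 126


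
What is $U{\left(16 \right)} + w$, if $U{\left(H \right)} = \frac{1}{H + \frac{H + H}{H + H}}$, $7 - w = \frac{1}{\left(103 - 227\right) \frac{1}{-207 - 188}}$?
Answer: $\frac{8165}{2108} \approx 3.8733$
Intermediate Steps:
$w = \frac{473}{124}$ ($w = 7 - \frac{1}{\left(103 - 227\right) \frac{1}{-207 - 188}} = 7 - \frac{1}{\left(-124\right) \frac{1}{-395}} = 7 - \frac{1}{\left(-124\right) \left(- \frac{1}{395}\right)} = 7 - \frac{1}{\frac{124}{395}} = 7 - \frac{395}{124} = \frac{473}{124} \approx 3.8145$)
$U{\left(H \right)} = \frac{1}{1 + H}$ ($U{\left(H \right)} = \frac{1}{H + \frac{2 H}{2 H}} = \frac{1}{H + 2 H \frac{1}{2 H}} = \frac{1}{H + 1} = \frac{1}{1 + H}$)
$U{\left(16 \right)} + w = \frac{1}{1 + 16} + \frac{473}{124} = \frac{1}{17} + \frac{473}{124} = \frac{8165}{2108}$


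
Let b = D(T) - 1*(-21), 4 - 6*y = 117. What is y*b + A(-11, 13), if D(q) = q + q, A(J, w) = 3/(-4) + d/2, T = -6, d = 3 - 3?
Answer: -681/4 ≈ -170.25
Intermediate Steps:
d = 0
y = -113/6 (y = 2/3 - 1/6*117 = 2/3 - 39/2 = -113/6 ≈ -18.833)
A(J, w) = -3/4 (A(J, w) = 3/(-4) + 0/2 = 3*(-1/4) + 0*(1/2) = -3/4 + 0 = -3/4)
D(q) = 2*q
b = 9 (b = 2*(-6) - 1*(-21) = -12 + 21 = 9)
y*b + A(-11, 13) = -113/6*9 - 3/4 = -339/2 - 3/4 = -681/4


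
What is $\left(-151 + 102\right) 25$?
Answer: $-1225$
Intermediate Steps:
$\left(-151 + 102\right) 25 = \left(-49\right) 25 = -1225$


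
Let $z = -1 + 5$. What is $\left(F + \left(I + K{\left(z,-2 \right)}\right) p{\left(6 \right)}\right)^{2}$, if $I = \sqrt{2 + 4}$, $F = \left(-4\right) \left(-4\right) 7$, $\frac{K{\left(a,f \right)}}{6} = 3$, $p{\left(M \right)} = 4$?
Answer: $33952 + 1472 \sqrt{6} \approx 37558.0$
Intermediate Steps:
$z = 4$
$K{\left(a,f \right)} = 18$ ($K{\left(a,f \right)} = 6 \cdot 3 = 18$)
$F = 112$ ($F = 16 \cdot 7 = 112$)
$I = \sqrt{6} \approx 2.4495$
$\left(F + \left(I + K{\left(z,-2 \right)}\right) p{\left(6 \right)}\right)^{2} = \left(112 + \left(\sqrt{6} + 18\right) 4\right)^{2} = \left(112 + \left(18 + \sqrt{6}\right) 4\right)^{2} = \left(112 + \left(72 + 4 \sqrt{6}\right)\right)^{2} = \left(184 + 4 \sqrt{6}\right)^{2}$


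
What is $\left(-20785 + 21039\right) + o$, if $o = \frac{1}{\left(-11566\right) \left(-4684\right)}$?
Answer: $\frac{13760486577}{54175144} \approx 254.0$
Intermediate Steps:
$o = \frac{1}{54175144}$ ($o = \left(- \frac{1}{11566}\right) \left(- \frac{1}{4684}\right) = \frac{1}{54175144} \approx 1.8459 \cdot 10^{-8}$)
$\left(-20785 + 21039\right) + o = \left(-20785 + 21039\right) + \frac{1}{54175144} = 254 + \frac{1}{54175144} = \frac{13760486577}{54175144}$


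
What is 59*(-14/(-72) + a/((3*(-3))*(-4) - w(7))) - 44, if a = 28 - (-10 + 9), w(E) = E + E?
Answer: 17917/396 ≈ 45.245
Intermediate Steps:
w(E) = 2*E
a = 29 (a = 28 - 1*(-1) = 28 + 1 = 29)
59*(-14/(-72) + a/((3*(-3))*(-4) - w(7))) - 44 = 59*(-14/(-72) + 29/((3*(-3))*(-4) - 2*7)) - 44 = 59*(-14*(-1/72) + 29/(-9*(-4) - 1*14)) - 44 = 59*(7/36 + 29/(36 - 14)) - 44 = 59*(7/36 + 29/22) - 44 = 59*(599/396) - 44 = 35341/396 - 44 = 17917/396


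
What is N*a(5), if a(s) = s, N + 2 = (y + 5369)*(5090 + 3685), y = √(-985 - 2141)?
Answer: 235564865 + 43875*I*√3126 ≈ 2.3556e+8 + 2.4531e+6*I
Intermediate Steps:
y = I*√3126 (y = √(-3126) = I*√3126 ≈ 55.911*I)
N = 47112973 + 8775*I*√3126 (N = -2 + (I*√3126 + 5369)*(5090 + 3685) = -2 + (5369 + I*√3126)*8775 = -2 + (47112975 + 8775*I*√3126) = 47112973 + 8775*I*√3126 ≈ 4.7113e+7 + 4.9062e+5*I)
N*a(5) = (47112973 + 8775*I*√3126)*5 = 235564865 + 43875*I*√3126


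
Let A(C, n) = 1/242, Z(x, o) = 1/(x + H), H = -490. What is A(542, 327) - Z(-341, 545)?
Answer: 1073/201102 ≈ 0.0053356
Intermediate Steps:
Z(x, o) = 1/(-490 + x) (Z(x, o) = 1/(x - 490) = 1/(-490 + x))
A(C, n) = 1/242
A(542, 327) - Z(-341, 545) = 1/242 - 1/(-490 - 341) = 1/242 - 1/(-831) = 1/242 - 1*(-1/831) = 1/242 + 1/831 = 1073/201102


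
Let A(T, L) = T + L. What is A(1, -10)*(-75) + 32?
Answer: 707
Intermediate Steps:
A(T, L) = L + T
A(1, -10)*(-75) + 32 = (-10 + 1)*(-75) + 32 = -9*(-75) + 32 = 675 + 32 = 707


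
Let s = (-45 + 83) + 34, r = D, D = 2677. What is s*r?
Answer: 192744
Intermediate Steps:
r = 2677
s = 72 (s = 38 + 34 = 72)
s*r = 72*2677 = 192744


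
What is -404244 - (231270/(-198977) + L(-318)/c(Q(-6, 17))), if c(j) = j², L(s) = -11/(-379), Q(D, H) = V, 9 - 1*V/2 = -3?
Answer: -17559288162156619/43437475008 ≈ -4.0424e+5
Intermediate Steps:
V = 24 (V = 18 - 2*(-3) = 18 + 6 = 24)
Q(D, H) = 24
L(s) = 11/379 (L(s) = -11*(-1/379) = 11/379)
-404244 - (231270/(-198977) + L(-318)/c(Q(-6, 17))) = -404244 - (231270/(-198977) + 11/(379*(24²))) = -404244 - (231270*(-1/198977) + (11/379)/576) = -404244 - (-231270/198977 + (11/379)*(1/576)) = -404244 - (-231270/198977 + 11/218304) = -404244 - 1*(-50484977333/43437475008) = -404244 + 50484977333/43437475008 = -17559288162156619/43437475008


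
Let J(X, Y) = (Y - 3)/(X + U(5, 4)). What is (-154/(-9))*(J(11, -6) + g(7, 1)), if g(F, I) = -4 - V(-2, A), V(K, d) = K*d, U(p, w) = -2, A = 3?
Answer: 154/9 ≈ 17.111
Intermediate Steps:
J(X, Y) = (-3 + Y)/(-2 + X) (J(X, Y) = (Y - 3)/(X - 2) = (-3 + Y)/(-2 + X))
g(F, I) = 2 (g(F, I) = -4 - (-2)*3 = -4 - 1*(-6) = -4 + 6 = 2)
(-154/(-9))*(J(11, -6) + g(7, 1)) = (-154/(-9))*((-3 - 6)/(-2 + 11) + 2) = (-154*(-1/9))*(-9/9 + 2) = 154*((1/9)*(-9) + 2)/9 = 154*(-1 + 2)/9 = (154/9)*1 = 154/9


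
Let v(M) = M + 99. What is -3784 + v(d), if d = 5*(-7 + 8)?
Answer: -3680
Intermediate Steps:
d = 5 (d = 5*1 = 5)
v(M) = 99 + M
-3784 + v(d) = -3784 + (99 + 5) = -3784 + 104 = -3680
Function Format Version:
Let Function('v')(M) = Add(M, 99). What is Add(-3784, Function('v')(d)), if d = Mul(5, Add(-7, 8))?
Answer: -3680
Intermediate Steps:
d = 5 (d = Mul(5, 1) = 5)
Function('v')(M) = Add(99, M)
Add(-3784, Function('v')(d)) = Add(-3784, Add(99, 5)) = Add(-3784, 104) = -3680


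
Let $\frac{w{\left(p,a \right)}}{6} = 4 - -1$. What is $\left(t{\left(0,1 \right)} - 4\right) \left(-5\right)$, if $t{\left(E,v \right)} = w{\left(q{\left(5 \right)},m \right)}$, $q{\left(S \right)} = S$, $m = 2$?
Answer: $-130$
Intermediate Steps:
$w{\left(p,a \right)} = 30$ ($w{\left(p,a \right)} = 6 \left(4 - -1\right) = 6 \left(4 + 1\right) = 6 \cdot 5 = 30$)
$t{\left(E,v \right)} = 30$
$\left(t{\left(0,1 \right)} - 4\right) \left(-5\right) = \left(30 - 4\right) \left(-5\right) = 26 \left(-5\right) = -130$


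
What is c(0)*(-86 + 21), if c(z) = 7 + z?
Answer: -455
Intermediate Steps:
c(0)*(-86 + 21) = (7 + 0)*(-86 + 21) = 7*(-65) = -455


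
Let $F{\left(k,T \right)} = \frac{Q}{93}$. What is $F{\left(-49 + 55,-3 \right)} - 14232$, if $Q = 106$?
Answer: $- \frac{1323470}{93} \approx -14231.0$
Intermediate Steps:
$F{\left(k,T \right)} = \frac{106}{93}$
$F{\left(-49 + 55,-3 \right)} - 14232 = \frac{106}{93} - 14232 = - \frac{1323470}{93}$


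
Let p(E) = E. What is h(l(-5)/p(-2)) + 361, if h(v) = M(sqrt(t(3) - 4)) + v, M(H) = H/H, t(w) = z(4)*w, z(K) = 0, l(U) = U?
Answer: 729/2 ≈ 364.50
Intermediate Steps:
t(w) = 0 (t(w) = 0*w = 0)
M(H) = 1
h(v) = 1 + v
h(l(-5)/p(-2)) + 361 = (1 - 5/(-2)) + 361 = (1 - 5*(-1/2)) + 361 = (1 + 5/2) + 361 = 7/2 + 361 = 729/2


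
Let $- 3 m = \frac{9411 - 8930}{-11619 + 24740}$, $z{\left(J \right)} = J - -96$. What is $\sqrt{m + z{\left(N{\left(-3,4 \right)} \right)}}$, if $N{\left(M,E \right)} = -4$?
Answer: $\frac{\sqrt{142530077145}}{39363} \approx 9.591$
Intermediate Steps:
$z{\left(J \right)} = 96 + J$ ($z{\left(J \right)} = J + 96 = 96 + J$)
$m = - \frac{481}{39363}$ ($m = - \frac{\left(9411 - 8930\right) \frac{1}{-11619 + 24740}}{3} = - \frac{481 \cdot \frac{1}{13121}}{3} = \left(- \frac{1}{3}\right) \frac{481}{13121} = - \frac{481}{39363} \approx -0.01222$)
$\sqrt{m + z{\left(N{\left(-3,4 \right)} \right)}} = \sqrt{- \frac{481}{39363} + \left(96 - 4\right)} = \sqrt{- \frac{481}{39363} + 92} = \sqrt{\frac{3620915}{39363}} = \frac{\sqrt{142530077145}}{39363}$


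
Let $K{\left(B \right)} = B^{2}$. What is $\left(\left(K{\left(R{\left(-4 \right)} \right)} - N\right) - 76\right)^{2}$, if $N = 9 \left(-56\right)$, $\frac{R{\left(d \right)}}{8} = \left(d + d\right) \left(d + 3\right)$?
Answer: $20466576$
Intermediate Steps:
$R{\left(d \right)} = 16 d \left(3 + d\right)$ ($R{\left(d \right)} = 8 \left(d + d\right) \left(d + 3\right) = 8 \cdot 2 d \left(3 + d\right) = 16 d \left(3 + d\right)$)
$N = -504$
$\left(\left(K{\left(R{\left(-4 \right)} \right)} - N\right) - 76\right)^{2} = \left(\left(\left(16 \left(-4\right) \left(3 - 4\right)\right)^{2} - -504\right) - 76\right)^{2} = \left(\left(\left(16 \left(-4\right) \left(-1\right)\right)^{2} + 504\right) - 76\right)^{2} = \left(\left(64^{2} + 504\right) - 76\right)^{2} = \left(\left(4096 + 504\right) - 76\right)^{2} = \left(4600 - 76\right)^{2} = 4524^{2} = 20466576$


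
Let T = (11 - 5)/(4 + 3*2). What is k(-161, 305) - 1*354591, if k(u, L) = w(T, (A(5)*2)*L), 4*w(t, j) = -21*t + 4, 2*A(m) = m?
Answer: -7091863/20 ≈ -3.5459e+5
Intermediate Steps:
A(m) = m/2
T = ⅗ (T = 6/(4 + 6) = 6/10 = 6*(⅒) = ⅗ ≈ 0.60000)
w(t, j) = 1 - 21*t/4 (w(t, j) = (-21*t + 4)/4 = (4 - 21*t)/4 = 1 - 21*t/4)
k(u, L) = -43/20 (k(u, L) = 1 - 21/4*⅗ = 1 - 63/20 = -43/20)
k(-161, 305) - 1*354591 = -43/20 - 1*354591 = -43/20 - 354591 = -7091863/20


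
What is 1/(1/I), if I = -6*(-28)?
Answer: 168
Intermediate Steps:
I = 168
1/(1/I) = 1/(1/168) = 168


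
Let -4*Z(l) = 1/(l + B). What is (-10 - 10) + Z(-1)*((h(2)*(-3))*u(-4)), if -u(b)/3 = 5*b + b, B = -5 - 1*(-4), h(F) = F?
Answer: -74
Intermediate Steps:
B = -1 (B = -5 + 4 = -1)
u(b) = -18*b (u(b) = -3*(5*b + b) = -18*b)
Z(l) = -1/(4*(-1 + l)) (Z(l) = -1/(4*(l - 1)) = -1/(4*(-1 + l)))
(-10 - 10) + Z(-1)*((h(2)*(-3))*u(-4)) = (-10 - 10) + (-1/(-4 + 4*(-1)))*((2*(-3))*(-18*(-4))) = -20 + (-1/(-4 - 4))*(-6*72) = -20 - 1/(-8)*(-432) = -20 - 1*(-⅛)*(-432) = -20 + (⅛)*(-432) = -20 - 54 = -74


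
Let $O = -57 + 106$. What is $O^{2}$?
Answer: $2401$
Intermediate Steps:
$O = 49$
$O^{2} = 49^{2} = 2401$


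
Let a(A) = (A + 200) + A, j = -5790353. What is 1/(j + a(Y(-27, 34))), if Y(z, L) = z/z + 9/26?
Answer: -13/75271954 ≈ -1.7271e-7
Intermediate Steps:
Y(z, L) = 35/26 (Y(z, L) = 1 + 9*(1/26) = 1 + 9/26 = 35/26)
a(A) = 200 + 2*A (a(A) = (200 + A) + A = 200 + 2*A)
1/(j + a(Y(-27, 34))) = 1/(-5790353 + (200 + 2*(35/26))) = 1/(-5790353 + (200 + 35/13)) = 1/(-5790353 + 2635/13) = 1/(-75271954/13) = -13/75271954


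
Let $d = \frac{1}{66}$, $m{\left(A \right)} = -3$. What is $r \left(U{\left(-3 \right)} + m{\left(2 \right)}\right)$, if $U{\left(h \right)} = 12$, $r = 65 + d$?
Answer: $\frac{12873}{22} \approx 585.14$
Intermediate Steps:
$d = \frac{1}{66} \approx 0.015152$
$r = \frac{4291}{66}$ ($r = 65 + \frac{1}{66} = \frac{4291}{66} \approx 65.015$)
$r \left(U{\left(-3 \right)} + m{\left(2 \right)}\right) = \frac{4291 \left(12 - 3\right)}{66} = \frac{4291}{66} \cdot 9 = \frac{12873}{22}$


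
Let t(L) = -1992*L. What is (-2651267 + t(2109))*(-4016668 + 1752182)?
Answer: 15517152543970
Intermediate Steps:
(-2651267 + t(2109))*(-4016668 + 1752182) = (-2651267 - 1992*2109)*(-4016668 + 1752182) = (-2651267 - 4201128)*(-2264486) = -6852395*(-2264486) = 15517152543970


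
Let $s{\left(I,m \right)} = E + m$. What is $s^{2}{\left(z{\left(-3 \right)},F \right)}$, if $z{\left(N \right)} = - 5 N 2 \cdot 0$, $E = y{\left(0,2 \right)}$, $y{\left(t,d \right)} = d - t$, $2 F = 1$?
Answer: $\frac{25}{4} \approx 6.25$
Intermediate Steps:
$F = \frac{1}{2}$ ($F = \frac{1}{2} \cdot 1 = \frac{1}{2} \approx 0.5$)
$E = 2$ ($E = 2 - 0 = 2 + 0 = 2$)
$z{\left(N \right)} = 0$ ($z{\left(N \right)} = - 5 \cdot 2 N 0 = - 10 N 0 = 0$)
$s{\left(I,m \right)} = 2 + m$
$s^{2}{\left(z{\left(-3 \right)},F \right)} = \left(2 + \frac{1}{2}\right)^{2} = \left(\frac{5}{2}\right)^{2} = \frac{25}{4}$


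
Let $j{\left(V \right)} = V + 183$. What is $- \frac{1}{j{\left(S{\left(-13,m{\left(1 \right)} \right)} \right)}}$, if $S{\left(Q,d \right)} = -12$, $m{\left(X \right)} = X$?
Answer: $- \frac{1}{171} \approx -0.005848$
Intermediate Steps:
$j{\left(V \right)} = 183 + V$
$- \frac{1}{j{\left(S{\left(-13,m{\left(1 \right)} \right)} \right)}} = - \frac{1}{183 - 12} = - \frac{1}{171}$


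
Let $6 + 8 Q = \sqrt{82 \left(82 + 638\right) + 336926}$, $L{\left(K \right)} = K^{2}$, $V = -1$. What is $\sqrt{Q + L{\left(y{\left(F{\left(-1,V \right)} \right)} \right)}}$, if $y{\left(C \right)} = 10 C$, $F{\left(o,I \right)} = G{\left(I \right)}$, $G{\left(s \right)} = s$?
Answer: $\frac{\sqrt{1588 + 2 \sqrt{395966}}}{4} \approx 13.338$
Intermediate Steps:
$F{\left(o,I \right)} = I$
$Q = - \frac{3}{4} + \frac{\sqrt{395966}}{8}$ ($Q = - \frac{3}{4} + \frac{\sqrt{82 \left(82 + 638\right) + 336926}}{8} = - \frac{3}{4} + \frac{\sqrt{82 \cdot 720 + 336926}}{8} = - \frac{3}{4} + \frac{\sqrt{59040 + 336926}}{8} = - \frac{3}{4} + \frac{\sqrt{395966}}{8} \approx 77.907$)
$\sqrt{Q + L{\left(y{\left(F{\left(-1,V \right)} \right)} \right)}} = \sqrt{\left(- \frac{3}{4} + \frac{\sqrt{395966}}{8}\right) + \left(10 \left(-1\right)\right)^{2}} = \sqrt{\left(- \frac{3}{4} + \frac{\sqrt{395966}}{8}\right) + \left(-10\right)^{2}} = \sqrt{\left(- \frac{3}{4} + \frac{\sqrt{395966}}{8}\right) + 100} = \sqrt{\frac{397}{4} + \frac{\sqrt{395966}}{8}}$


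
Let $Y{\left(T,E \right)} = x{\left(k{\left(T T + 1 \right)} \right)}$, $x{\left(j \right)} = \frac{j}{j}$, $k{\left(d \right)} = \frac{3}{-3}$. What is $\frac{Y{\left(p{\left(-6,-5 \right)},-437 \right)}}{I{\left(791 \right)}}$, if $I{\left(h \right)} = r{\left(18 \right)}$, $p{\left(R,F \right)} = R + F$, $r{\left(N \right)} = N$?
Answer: $\frac{1}{18} \approx 0.055556$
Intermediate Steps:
$p{\left(R,F \right)} = F + R$
$I{\left(h \right)} = 18$
$k{\left(d \right)} = -1$ ($k{\left(d \right)} = 3 \left(- \frac{1}{3}\right) = -1$)
$x{\left(j \right)} = 1$
$Y{\left(T,E \right)} = 1$
$\frac{Y{\left(p{\left(-6,-5 \right)},-437 \right)}}{I{\left(791 \right)}} = 1 \cdot \frac{1}{18} = \frac{1}{18}$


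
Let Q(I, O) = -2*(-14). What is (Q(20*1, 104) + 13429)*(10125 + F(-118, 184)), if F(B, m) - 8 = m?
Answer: 138835869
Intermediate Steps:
Q(I, O) = 28
F(B, m) = 8 + m
(Q(20*1, 104) + 13429)*(10125 + F(-118, 184)) = (28 + 13429)*(10125 + (8 + 184)) = 13457*(10125 + 192) = 13457*10317 = 138835869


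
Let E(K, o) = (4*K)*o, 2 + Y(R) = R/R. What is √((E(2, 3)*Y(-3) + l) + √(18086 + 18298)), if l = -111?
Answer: √(-135 + 4*√2274) ≈ 7.4663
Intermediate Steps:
Y(R) = -1 (Y(R) = -2 + R/R = -2 + 1 = -1)
E(K, o) = 4*K*o
√((E(2, 3)*Y(-3) + l) + √(18086 + 18298)) = √(((4*2*3)*(-1) - 111) + √(18086 + 18298)) = √((24*(-1) - 111) + √36384) = √((-24 - 111) + 4*√2274) = √(-135 + 4*√2274)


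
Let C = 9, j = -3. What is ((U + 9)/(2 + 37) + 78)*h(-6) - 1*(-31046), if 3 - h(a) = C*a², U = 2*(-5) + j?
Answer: 78532/13 ≈ 6040.9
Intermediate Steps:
U = -13 (U = 2*(-5) - 3 = -10 - 3 = -13)
h(a) = 3 - 9*a²
((U + 9)/(2 + 37) + 78)*h(-6) - 1*(-31046) = ((-13 + 9)/(2 + 37) + 78)*(3 - 9*(-6)²) - 1*(-31046) = (-4/39 + 78)*(3 - 9*36) + 31046 = (-4*1/39 + 78)*(3 - 324) + 31046 = (-4/39 + 78)*(-321) + 31046 = (3038/39)*(-321) + 31046 = -325066/13 + 31046 = 78532/13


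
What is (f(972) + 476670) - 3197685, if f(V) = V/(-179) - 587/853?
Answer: -415464551494/152687 ≈ -2.7210e+6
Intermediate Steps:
f(V) = -587/853 - V/179 (f(V) = V*(-1/179) - 587*1/853 = -V/179 - 587/853 = -587/853 - V/179)
(f(972) + 476670) - 3197685 = ((-587/853 - 1/179*972) + 476670) - 3197685 = ((-587/853 - 972/179) + 476670) - 3197685 = (-934189/152687 + 476670) - 3197685 = 72780378101/152687 - 3197685 = -415464551494/152687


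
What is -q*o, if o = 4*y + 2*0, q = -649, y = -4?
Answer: -10384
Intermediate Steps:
o = -16 (o = 4*(-4) + 2*0 = -16 + 0 = -16)
-q*o = -(-649)*(-16) = -1*10384 = -10384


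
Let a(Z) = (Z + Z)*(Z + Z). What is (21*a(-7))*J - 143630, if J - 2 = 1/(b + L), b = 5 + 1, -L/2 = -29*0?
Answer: -134712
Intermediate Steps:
L = 0 (L = -(-58)*0 = -2*0 = 0)
b = 6
a(Z) = 4*Z² (a(Z) = (2*Z)*(2*Z) = 4*Z²)
J = 13/6 (J = 2 + 1/(6 + 0) = 2 + 1/6 = 2 + ⅙ = 13/6 ≈ 2.1667)
(21*a(-7))*J - 143630 = (21*(4*(-7)²))*(13/6) - 143630 = (21*(4*49))*(13/6) - 143630 = (21*196)*(13/6) - 143630 = 4116*(13/6) - 143630 = 8918 - 143630 = -134712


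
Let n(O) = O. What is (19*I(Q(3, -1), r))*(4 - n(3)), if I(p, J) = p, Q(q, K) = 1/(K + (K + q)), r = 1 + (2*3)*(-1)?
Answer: 19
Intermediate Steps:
r = -5 (r = 1 + 6*(-1) = 1 - 6 = -5)
Q(q, K) = 1/(q + 2*K)
(19*I(Q(3, -1), r))*(4 - n(3)) = (19/(3 + 2*(-1)))*(4 - 1*3) = (19/(3 - 2))*(4 - 3) = (19/1)*1 = (19*1)*1 = 19*1 = 19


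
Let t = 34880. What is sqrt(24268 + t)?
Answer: 6*sqrt(1643) ≈ 243.20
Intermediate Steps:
sqrt(24268 + t) = sqrt(24268 + 34880) = sqrt(59148) = 6*sqrt(1643)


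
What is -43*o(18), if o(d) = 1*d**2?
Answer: -13932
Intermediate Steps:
o(d) = d**2
-43*o(18) = -43*18**2 = -43*324 = -13932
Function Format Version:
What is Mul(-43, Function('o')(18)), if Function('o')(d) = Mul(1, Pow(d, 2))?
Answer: -13932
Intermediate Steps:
Function('o')(d) = Pow(d, 2)
Mul(-43, Function('o')(18)) = Mul(-43, Pow(18, 2)) = Mul(-43, 324) = -13932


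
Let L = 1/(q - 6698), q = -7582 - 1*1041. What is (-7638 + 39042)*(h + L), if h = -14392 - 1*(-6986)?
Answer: -1187775979036/5107 ≈ -2.3258e+8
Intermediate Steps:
q = -8623 (q = -7582 - 1041 = -8623)
h = -7406 (h = -14392 + 6986 = -7406)
L = -1/15321 (L = 1/(-8623 - 6698) = 1/(-15321) = -1/15321 ≈ -6.5270e-5)
(-7638 + 39042)*(h + L) = (-7638 + 39042)*(-7406 - 1/15321) = 31404*(-113467327/15321) = -1187775979036/5107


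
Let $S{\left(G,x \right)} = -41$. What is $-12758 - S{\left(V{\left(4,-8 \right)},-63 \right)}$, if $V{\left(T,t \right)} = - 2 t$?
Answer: $-12717$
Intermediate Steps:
$-12758 - S{\left(V{\left(4,-8 \right)},-63 \right)} = -12758 - -41 = -12758 + 41 = -12717$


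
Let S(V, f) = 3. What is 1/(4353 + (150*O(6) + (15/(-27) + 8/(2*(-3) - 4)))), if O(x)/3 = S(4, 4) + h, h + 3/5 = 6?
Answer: 45/365924 ≈ 0.00012298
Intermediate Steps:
h = 27/5 (h = -⅗ + 6 = 27/5 ≈ 5.4000)
O(x) = 126/5 (O(x) = 3*(3 + 27/5) = 3*(42/5) = 126/5)
1/(4353 + (150*O(6) + (15/(-27) + 8/(2*(-3) - 4)))) = 1/(4353 + (150*(126/5) + (15/(-27) + 8/(2*(-3) - 4)))) = 1/(4353 + (3780 + (15*(-1/27) + 8/(-6 - 4)))) = 1/(4353 + (3780 + (-5/9 + 8/(-10)))) = 1/(4353 + (3780 + (-5/9 + 8*(-⅒)))) = 1/(4353 + (3780 + (-5/9 - ⅘))) = 1/(4353 + (3780 - 61/45)) = 1/(4353 + 170039/45) = 1/(365924/45) = 45/365924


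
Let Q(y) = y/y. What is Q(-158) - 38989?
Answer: -38988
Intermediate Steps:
Q(y) = 1
Q(-158) - 38989 = 1 - 38989 = -38988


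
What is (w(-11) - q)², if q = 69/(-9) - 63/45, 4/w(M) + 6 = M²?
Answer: 394384/4761 ≈ 82.836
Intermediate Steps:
w(M) = 4/(-6 + M²)
q = -136/15 (q = 69*(-⅑) - 63*1/45 = -23/3 - 7/5 = -136/15 ≈ -9.0667)
(w(-11) - q)² = (4/(-6 + (-11)²) - 1*(-136/15))² = (4/(-6 + 121) + 136/15)² = (4/115 + 136/15)² = (628/69)² = 394384/4761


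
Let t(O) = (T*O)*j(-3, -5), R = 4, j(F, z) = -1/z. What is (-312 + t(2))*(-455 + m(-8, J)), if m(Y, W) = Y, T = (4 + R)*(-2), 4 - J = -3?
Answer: 737096/5 ≈ 1.4742e+5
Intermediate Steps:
J = 7 (J = 4 - 1*(-3) = 4 + 3 = 7)
T = -16 (T = (4 + 4)*(-2) = 8*(-2) = -16)
t(O) = -16*O/5 (t(O) = (-16*O)*(-1/(-5)) = (-16*O)*(-1*(-1/5)) = -16*O*(1/5) = -16*O/5)
(-312 + t(2))*(-455 + m(-8, J)) = (-312 - 16/5*2)*(-455 - 8) = (-312 - 32/5)*(-463) = -1592/5*(-463) = 737096/5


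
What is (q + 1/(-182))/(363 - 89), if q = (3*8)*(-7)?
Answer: -30577/49868 ≈ -0.61316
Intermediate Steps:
q = -168 (q = 24*(-7) = -168)
(q + 1/(-182))/(363 - 89) = (-168 + 1/(-182))/(363 - 89) = (-168 - 1/182)/274 = -30577/182*1/274 = -30577/49868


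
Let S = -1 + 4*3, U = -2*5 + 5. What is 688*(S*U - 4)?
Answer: -40592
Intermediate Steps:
U = -5 (U = -10 + 5 = -5)
S = 11 (S = -1 + 12 = 11)
688*(S*U - 4) = 688*(11*(-5) - 4) = 688*(-55 - 4) = 688*(-59) = -40592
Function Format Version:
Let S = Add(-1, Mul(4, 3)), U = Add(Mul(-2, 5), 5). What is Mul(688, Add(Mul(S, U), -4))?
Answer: -40592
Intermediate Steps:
U = -5 (U = Add(-10, 5) = -5)
S = 11 (S = Add(-1, 12) = 11)
Mul(688, Add(Mul(S, U), -4)) = Mul(688, Add(Mul(11, -5), -4)) = Mul(688, Add(-55, -4)) = Mul(688, -59) = -40592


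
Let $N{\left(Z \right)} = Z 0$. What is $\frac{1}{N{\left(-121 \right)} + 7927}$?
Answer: $\frac{1}{7927} \approx 0.00012615$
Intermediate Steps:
$N{\left(Z \right)} = 0$
$\frac{1}{N{\left(-121 \right)} + 7927} = \frac{1}{0 + 7927} = \frac{1}{7927}$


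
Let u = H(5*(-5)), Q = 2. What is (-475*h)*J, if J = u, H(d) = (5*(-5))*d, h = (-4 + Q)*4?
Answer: 2375000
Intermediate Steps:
h = -8 (h = (-4 + 2)*4 = -2*4 = -8)
H(d) = -25*d
u = 625 (u = -125*(-5) = -25*(-25) = 625)
J = 625
(-475*h)*J = -475*(-8)*625 = 3800*625 = 2375000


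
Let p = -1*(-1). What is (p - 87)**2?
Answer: 7396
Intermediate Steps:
p = 1
(p - 87)**2 = (1 - 87)**2 = (-86)**2 = 7396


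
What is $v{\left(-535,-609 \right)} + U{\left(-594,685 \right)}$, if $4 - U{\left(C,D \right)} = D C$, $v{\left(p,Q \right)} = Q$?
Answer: $406285$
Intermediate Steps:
$U{\left(C,D \right)} = 4 - C D$ ($U{\left(C,D \right)} = 4 - D C = 4 - C D$)
$v{\left(-535,-609 \right)} + U{\left(-594,685 \right)} = -609 - \left(-4 - 406890\right) = -609 + \left(4 + 406890\right) = -609 + 406894 = 406285$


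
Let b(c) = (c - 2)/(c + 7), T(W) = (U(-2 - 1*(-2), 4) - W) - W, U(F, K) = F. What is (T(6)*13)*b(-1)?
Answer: 78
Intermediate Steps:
T(W) = -2*W (T(W) = ((-2 - 1*(-2)) - W) - W = ((-2 + 2) - W) - W = (0 - W) - W = -W - W = -2*W)
b(c) = (-2 + c)/(7 + c)
(T(6)*13)*b(-1) = (-2*6*13)*((-2 - 1)/(7 - 1)) = (-12*13)*(-3/6) = -26*(-3) = -156*(-1/2) = 78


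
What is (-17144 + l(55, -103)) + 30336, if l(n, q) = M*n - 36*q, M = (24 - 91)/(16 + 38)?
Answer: 908915/54 ≈ 16832.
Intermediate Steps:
M = -67/54 ≈ -1.2407
l(n, q) = -36*q - 67*n/54 (l(n, q) = -67*n/54 - 36*q = -36*q - 67*n/54)
(-17144 + l(55, -103)) + 30336 = (-17144 + (-36*(-103) - 67/54*55)) + 30336 = (-17144 + (3708 - 3685/54)) + 30336 = (-17144 + 196547/54) + 30336 = -729229/54 + 30336 = 908915/54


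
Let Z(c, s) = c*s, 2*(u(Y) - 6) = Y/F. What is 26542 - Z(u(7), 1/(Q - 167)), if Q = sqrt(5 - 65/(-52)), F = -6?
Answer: 52393973/1974 ≈ 26542.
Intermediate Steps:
u(Y) = 6 - Y/12 (u(Y) = 6 + (Y/(-6))/2 = 6 + (Y*(-1/6))/2 = 6 + (-Y/6)/2 = 6 - Y/12)
Q = 5/2 (Q = sqrt(5 - 65*(-1/52)) = sqrt(5 + 5/4) = sqrt(25/4) = 5/2 ≈ 2.5000)
26542 - Z(u(7), 1/(Q - 167)) = 26542 - (6 - 1/12*7)/(5/2 - 167) = 26542 - (6 - 7/12)/(-329/2) = 26542 - 65*(-2)/(12*329) = 26542 - 1*(-65/1974) = 26542 + 65/1974 = 52393973/1974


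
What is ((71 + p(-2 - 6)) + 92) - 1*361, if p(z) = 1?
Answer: -197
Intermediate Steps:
((71 + p(-2 - 6)) + 92) - 1*361 = ((71 + 1) + 92) - 1*361 = (72 + 92) - 361 = 164 - 361 = -197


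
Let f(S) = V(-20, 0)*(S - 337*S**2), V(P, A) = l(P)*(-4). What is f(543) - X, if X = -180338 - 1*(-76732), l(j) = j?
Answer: -7948981994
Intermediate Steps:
V(P, A) = -4*P (V(P, A) = P*(-4) = -4*P)
X = -103606 (X = -180338 + 76732 = -103606)
f(S) = -26960*S**2 + 80*S (f(S) = (-4*(-20))*(S - 337*S**2) = 80*(S - 337*S**2) = -26960*S**2 + 80*S)
f(543) - X = 80*543*(1 - 337*543) - 1*(-103606) = 80*543*(1 - 182991) + 103606 = 80*543*(-182990) + 103606 = -7949085600 + 103606 = -7948981994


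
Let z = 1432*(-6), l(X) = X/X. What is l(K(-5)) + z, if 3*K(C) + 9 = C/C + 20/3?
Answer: -8591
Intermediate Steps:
K(C) = -4/9 (K(C) = -3 + (C/C + 20/3)/3 = -3 + (1 + 20*(⅓))/3 = -3 + (1 + 20/3)/3 = -3 + (⅓)*(23/3) = -3 + 23/9 = -4/9)
l(X) = 1
z = -8592
l(K(-5)) + z = 1 - 8592 = -8591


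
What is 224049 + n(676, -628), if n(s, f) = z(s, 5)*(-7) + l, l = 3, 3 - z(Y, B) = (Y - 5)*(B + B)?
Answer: 271001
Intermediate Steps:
z(Y, B) = 3 - 2*B*(-5 + Y) (z(Y, B) = 3 - (Y - 5)*(B + B) = 3 - (-5 + Y)*2*B = 3 - 2*B*(-5 + Y))
n(s, f) = -368 + 70*s (n(s, f) = (3 + 10*5 - 2*5*s)*(-7) + 3 = (3 + 50 - 10*s)*(-7) + 3 = (53 - 10*s)*(-7) + 3 = (-371 + 70*s) + 3 = -368 + 70*s)
224049 + n(676, -628) = 224049 + (-368 + 70*676) = 224049 + (-368 + 47320) = 224049 + 46952 = 271001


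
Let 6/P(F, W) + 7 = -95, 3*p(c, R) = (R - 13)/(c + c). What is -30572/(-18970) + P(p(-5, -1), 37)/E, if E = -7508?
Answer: 1951053381/1210627460 ≈ 1.6116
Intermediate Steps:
p(c, R) = (-13 + R)/(6*c) (p(c, R) = ((R - 13)/(c + c))/3 = ((-13 + R)/((2*c)))/3 = ((-13 + R)*(1/(2*c)))/3 = ((-13 + R)/(2*c))/3 = (-13 + R)/(6*c))
P(F, W) = -1/17 (P(F, W) = 6/(-7 - 95) = 6/(-102) = 6*(-1/102) = -1/17)
-30572/(-18970) + P(p(-5, -1), 37)/E = -30572/(-18970) - 1/17/(-7508) = -30572*(-1/18970) - 1/17*(-1/7508) = 15286/9485 + 1/127636 = 1951053381/1210627460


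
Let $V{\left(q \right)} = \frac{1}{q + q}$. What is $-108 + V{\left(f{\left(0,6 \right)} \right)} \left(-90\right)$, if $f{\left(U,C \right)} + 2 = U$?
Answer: $- \frac{171}{2} \approx -85.5$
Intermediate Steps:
$f{\left(U,C \right)} = -2 + U$
$V{\left(q \right)} = \frac{1}{2 q}$
$-108 + V{\left(f{\left(0,6 \right)} \right)} \left(-90\right) = -108 + \frac{1}{2 \left(-2 + 0\right)} \left(-90\right) = -108 + \frac{1}{2 \left(-2\right)} \left(-90\right) = -108 + \frac{1}{2} \left(- \frac{1}{2}\right) \left(-90\right) = -108 - - \frac{45}{2} = -108 + \frac{45}{2} = - \frac{171}{2}$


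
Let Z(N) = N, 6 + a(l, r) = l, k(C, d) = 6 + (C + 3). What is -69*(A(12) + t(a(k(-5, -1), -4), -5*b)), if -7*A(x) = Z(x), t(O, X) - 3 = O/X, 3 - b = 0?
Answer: -3427/35 ≈ -97.914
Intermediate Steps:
b = 3 (b = 3 - 1*0 = 3 + 0 = 3)
k(C, d) = 9 + C (k(C, d) = 6 + (3 + C) = 9 + C)
a(l, r) = -6 + l
t(O, X) = 3 + O/X
A(x) = -x/7
-69*(A(12) + t(a(k(-5, -1), -4), -5*b)) = -69*(-⅐*12 + (3 + (-6 + (9 - 5))/((-5*3)))) = -69*(-12/7 + (3 + (-6 + 4)/(-15))) = -69*(-12/7 + (3 - 2*(-1/15))) = -69*(-12/7 + (3 + 2/15)) = -69*(-12/7 + 47/15) = -69*149/105 = -3427/35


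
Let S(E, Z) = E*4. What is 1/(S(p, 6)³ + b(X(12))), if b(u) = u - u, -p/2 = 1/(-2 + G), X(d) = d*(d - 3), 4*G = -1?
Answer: 729/32768 ≈ 0.022247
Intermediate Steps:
G = -¼ (G = (¼)*(-1) = -¼ ≈ -0.25000)
X(d) = d*(-3 + d)
p = 8/9 (p = -2/(-2 - ¼) = -2/(-9/4) = -2*(-4/9) = 8/9 ≈ 0.88889)
S(E, Z) = 4*E
b(u) = 0
1/(S(p, 6)³ + b(X(12))) = 1/((4*(8/9))³ + 0) = 1/((32/9)³ + 0) = 1/(32768/729 + 0) = 1/(32768/729) = 729/32768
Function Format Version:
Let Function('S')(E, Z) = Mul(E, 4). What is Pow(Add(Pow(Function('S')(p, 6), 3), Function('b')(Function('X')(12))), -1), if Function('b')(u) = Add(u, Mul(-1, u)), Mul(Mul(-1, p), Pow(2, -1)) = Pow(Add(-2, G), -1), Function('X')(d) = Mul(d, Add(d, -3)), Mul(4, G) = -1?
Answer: Rational(729, 32768) ≈ 0.022247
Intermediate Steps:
G = Rational(-1, 4) (G = Mul(Rational(1, 4), -1) = Rational(-1, 4) ≈ -0.25000)
Function('X')(d) = Mul(d, Add(-3, d))
p = Rational(8, 9) (p = Mul(-2, Pow(Add(-2, Rational(-1, 4)), -1)) = Mul(-2, Pow(Rational(-9, 4), -1)) = Mul(-2, Rational(-4, 9)) = Rational(8, 9) ≈ 0.88889)
Function('S')(E, Z) = Mul(4, E)
Function('b')(u) = 0
Pow(Add(Pow(Function('S')(p, 6), 3), Function('b')(Function('X')(12))), -1) = Pow(Add(Pow(Mul(4, Rational(8, 9)), 3), 0), -1) = Pow(Add(Pow(Rational(32, 9), 3), 0), -1) = Pow(Add(Rational(32768, 729), 0), -1) = Pow(Rational(32768, 729), -1) = Rational(729, 32768)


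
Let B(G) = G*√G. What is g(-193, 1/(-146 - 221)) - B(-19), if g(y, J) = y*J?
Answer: 193/367 + 19*I*√19 ≈ 0.52589 + 82.819*I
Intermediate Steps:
B(G) = G^(3/2)
g(y, J) = J*y
g(-193, 1/(-146 - 221)) - B(-19) = -193/(-146 - 221) - (-19)^(3/2) = -193/(-367) - (-19)*I*√19 = -1/367*(-193) + 19*I*√19 = 193/367 + 19*I*√19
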